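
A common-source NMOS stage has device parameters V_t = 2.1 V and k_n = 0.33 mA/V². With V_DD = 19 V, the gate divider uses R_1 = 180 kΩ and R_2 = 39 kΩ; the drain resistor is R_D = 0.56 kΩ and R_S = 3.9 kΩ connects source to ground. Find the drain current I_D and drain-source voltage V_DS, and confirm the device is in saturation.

V_G = V_DD·R_2/(R_1+R_2) = 19×39/219 = 3.38 V.
Assume saturation: I_D = (k_n/2)(V_GS − V_t)² with V_GS = V_G − I_D·R_S = 3.38 − 3.9·I_D.
Substituting gives 2.51·I_D² − 2.65·I_D + 0.272 = 0, with roots I_D = 0.115 or 0.942 mA.
The root I_D = 0.942 mA gives V_GS = -0.289 V ≤ V_t, so take I_D = 0.115 mA.
Then V_GS = 2.93 V and V_DS = V_DD − I_D(R_D+R_S) = 19 − 0.115×4.46 = 18.5 V.
Saturation requires V_DS ≥ V_GS − V_t = 0.835 V; 18.5 ≥ 0.835 ✓.

I_D ≈ 0.12 mA, V_DS ≈ 18 V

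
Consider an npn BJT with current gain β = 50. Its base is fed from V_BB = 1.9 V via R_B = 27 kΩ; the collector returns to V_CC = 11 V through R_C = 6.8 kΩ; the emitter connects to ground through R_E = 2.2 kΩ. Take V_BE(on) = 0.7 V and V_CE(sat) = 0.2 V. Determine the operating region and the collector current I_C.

Assume active. Base-emitter loop: I_B = (V_BB − V_BE)/(R_B + (β+1)R_E) = (1.9 − 0.7)/(27 + 51×2.2) = 0.00862 mA.
I_C = β·I_B = 50×0.00862 = 0.431 mA.
V_CE = V_CC − I_C·R_C − I_E·R_E = 11 − 0.431×6.8 − 0.44×2.2 = 7.1 V > V_CE(sat), so the active-region assumption holds.

active; I_C ≈ 0.43 mA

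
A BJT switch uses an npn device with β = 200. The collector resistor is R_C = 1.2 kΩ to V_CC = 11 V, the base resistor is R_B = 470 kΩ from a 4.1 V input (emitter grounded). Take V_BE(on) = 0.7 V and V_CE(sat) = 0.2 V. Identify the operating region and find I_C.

Assume active. Base-emitter loop: I_B = (V_BB − V_BE)/R_B = (4.1 − 0.7)/470 = 0.00723 mA.
I_C = β·I_B = 200×0.00723 = 1.45 mA.
V_CE = V_CC − I_C·R_C = 11 − 1.45×1.2 = 9.26 V > V_CE(sat), so the active-region assumption holds.

active; I_C ≈ 1.4 mA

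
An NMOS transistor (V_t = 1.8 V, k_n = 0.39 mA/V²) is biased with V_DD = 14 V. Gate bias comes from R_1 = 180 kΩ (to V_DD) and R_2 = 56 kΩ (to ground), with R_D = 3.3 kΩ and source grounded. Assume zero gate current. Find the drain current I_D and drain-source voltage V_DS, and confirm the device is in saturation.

V_G = V_DD·R_2/(R_1+R_2) = 14×56/236 = 3.32 V. With the source grounded, V_GS = V_G = 3.32 V.
Assume saturation: I_D = (k_n/2)(V_GS − V_t)² = (0.39/2)×(3.32 − 1.8)² = 0.195×1.52² = 0.452 mA.
V_DS = V_DD − I_D·R_D = 14 − 0.452×3.3 = 12.5 V.
Saturation requires V_DS ≥ V_GS − V_t = 1.52 V; 12.5 ≥ 1.52 ✓.

I_D ≈ 0.45 mA, V_DS ≈ 13 V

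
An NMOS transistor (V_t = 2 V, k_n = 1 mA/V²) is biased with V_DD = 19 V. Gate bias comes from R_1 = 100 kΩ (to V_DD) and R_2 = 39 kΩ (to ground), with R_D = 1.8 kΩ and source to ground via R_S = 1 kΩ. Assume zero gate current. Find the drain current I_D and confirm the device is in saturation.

I_D ≈ 1.6 mA

V_G = V_DD·R_2/(R_1+R_2) = 19×39/139 = 5.33 V.
Assume saturation: I_D = (k_n/2)(V_GS − V_t)² with V_GS = V_G − I_D·R_S = 5.33 − 1·I_D.
Substituting gives 0.5·I_D² − 4.33·I_D + 5.55 = 0, with roots I_D = 1.56 or 7.1 mA.
The root I_D = 7.1 mA gives V_GS = -1.77 V ≤ V_t, so take I_D = 1.56 mA.
Then V_GS = 3.77 V and V_DS = V_DD − I_D(R_D+R_S) = 19 − 1.56×2.8 = 14.6 V.
Saturation requires V_DS ≥ V_GS − V_t = 1.77 V; 14.6 ≥ 1.77 ✓.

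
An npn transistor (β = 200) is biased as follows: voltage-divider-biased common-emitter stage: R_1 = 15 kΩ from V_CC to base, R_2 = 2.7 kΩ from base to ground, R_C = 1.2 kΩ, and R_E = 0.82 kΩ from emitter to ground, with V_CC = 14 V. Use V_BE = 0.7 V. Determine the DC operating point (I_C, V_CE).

I_C ≈ 1.7 mA, V_CE ≈ 11 V

Thevenize the base divider: V_Th = V_CC·R_2/(R_1+R_2) = 14×2.7/17.7 = 2.14 V, R_Th = R_1‖R_2 = 2.29 kΩ.
Base-emitter loop: V_Th = I_B·R_Th + V_BE + (β+1)I_B·R_E, so I_B = (2.14 − 0.7) / (2.29 + 201×0.82) = 0.00859 mA.
I_C = β·I_B = 200×0.00859 = 1.72 mA, and I_E = (β+1)I_B = 1.73 mA.
V_CE = V_CC − I_C·R_C − I_E·R_E = 14 − 1.72×1.2 − 1.73×0.82 = 10.5 V.
V_CE = 10.5 V > 0.2 V confirms active-region operation.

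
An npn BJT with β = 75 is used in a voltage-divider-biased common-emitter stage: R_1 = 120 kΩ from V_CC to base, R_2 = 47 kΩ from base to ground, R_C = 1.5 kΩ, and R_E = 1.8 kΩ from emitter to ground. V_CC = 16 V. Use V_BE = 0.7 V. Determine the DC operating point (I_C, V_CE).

Thevenize the base divider: V_Th = V_CC·R_2/(R_1+R_2) = 16×47/167 = 4.5 V, R_Th = R_1‖R_2 = 33.8 kΩ.
Base-emitter loop: V_Th = I_B·R_Th + V_BE + (β+1)I_B·R_E, so I_B = (4.5 − 0.7) / (33.8 + 76×1.8) = 0.0223 mA.
I_C = β·I_B = 75×0.0223 = 1.67 mA, and I_E = (β+1)I_B = 1.69 mA.
V_CE = V_CC − I_C·R_C − I_E·R_E = 16 − 1.67×1.5 − 1.69×1.8 = 10.4 V.
V_CE = 10.4 V > 0.2 V confirms active-region operation.

I_C ≈ 1.7 mA, V_CE ≈ 10 V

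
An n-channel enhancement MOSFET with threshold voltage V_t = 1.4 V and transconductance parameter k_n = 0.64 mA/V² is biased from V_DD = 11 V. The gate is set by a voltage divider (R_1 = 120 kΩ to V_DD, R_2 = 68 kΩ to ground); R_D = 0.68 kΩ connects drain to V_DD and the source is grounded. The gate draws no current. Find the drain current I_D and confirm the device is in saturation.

I_D ≈ 2.1 mA

V_G = V_DD·R_2/(R_1+R_2) = 11×68/188 = 3.98 V. With the source grounded, V_GS = V_G = 3.98 V.
Assume saturation: I_D = (k_n/2)(V_GS − V_t)² = (0.64/2)×(3.98 − 1.4)² = 0.32×2.58² = 2.13 mA.
V_DS = V_DD − I_D·R_D = 11 − 2.13×0.68 = 9.55 V.
Saturation requires V_DS ≥ V_GS − V_t = 2.58 V; 9.55 ≥ 2.58 ✓.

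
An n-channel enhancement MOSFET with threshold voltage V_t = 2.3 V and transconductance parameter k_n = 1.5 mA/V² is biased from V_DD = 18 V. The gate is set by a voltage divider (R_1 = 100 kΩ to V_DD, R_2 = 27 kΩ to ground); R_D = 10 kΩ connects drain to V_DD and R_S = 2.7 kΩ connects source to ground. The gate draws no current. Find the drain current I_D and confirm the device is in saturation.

I_D ≈ 0.32 mA

V_G = V_DD·R_2/(R_1+R_2) = 18×27/127 = 3.83 V.
Assume saturation: I_D = (k_n/2)(V_GS − V_t)² with V_GS = V_G − I_D·R_S = 3.83 − 2.7·I_D.
Substituting gives 5.47·I_D² − 7.18·I_D + 1.75 = 0, with roots I_D = 0.323 or 0.991 mA.
The root I_D = 0.991 mA gives V_GS = 1.15 V ≤ V_t, so take I_D = 0.323 mA.
Then V_GS = 2.96 V and V_DS = V_DD − I_D(R_D+R_S) = 18 − 0.323×12.7 = 13.9 V.
Saturation requires V_DS ≥ V_GS − V_t = 0.656 V; 13.9 ≥ 0.656 ✓.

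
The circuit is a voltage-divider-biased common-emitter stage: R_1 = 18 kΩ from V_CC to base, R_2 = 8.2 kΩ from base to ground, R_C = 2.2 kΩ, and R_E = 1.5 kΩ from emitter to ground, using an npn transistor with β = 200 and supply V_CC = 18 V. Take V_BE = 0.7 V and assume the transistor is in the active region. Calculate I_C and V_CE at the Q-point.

I_C ≈ 3.2 mA, V_CE ≈ 6.1 V

Thevenize the base divider: V_Th = V_CC·R_2/(R_1+R_2) = 18×8.2/26.2 = 5.63 V, R_Th = R_1‖R_2 = 5.63 kΩ.
Base-emitter loop: V_Th = I_B·R_Th + V_BE + (β+1)I_B·R_E, so I_B = (5.63 − 0.7) / (5.63 + 201×1.5) = 0.0161 mA.
I_C = β·I_B = 200×0.0161 = 3.21 mA, and I_E = (β+1)I_B = 3.23 mA.
V_CE = V_CC − I_C·R_C − I_E·R_E = 18 − 3.21×2.2 − 3.23×1.5 = 6.09 V.
V_CE = 6.09 V > 0.2 V confirms active-region operation.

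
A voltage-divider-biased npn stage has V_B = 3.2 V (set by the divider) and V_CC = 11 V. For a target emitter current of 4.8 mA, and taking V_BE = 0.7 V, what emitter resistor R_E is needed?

R_E ≈ 0.52 kΩ

V_E = V_B − V_BE = 3.2 − 0.7 = 2.5 V.
R_E = V_E / I_E = 2.5 / 4.8 = 0.521 kΩ.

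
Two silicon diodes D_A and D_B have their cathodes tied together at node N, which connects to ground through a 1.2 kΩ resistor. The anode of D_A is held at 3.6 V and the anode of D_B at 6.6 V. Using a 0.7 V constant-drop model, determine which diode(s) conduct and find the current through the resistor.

Assume both conduct. Then node N would need to be at both 3.6−0.7 = 2.9 V and 6.6−0.7 = 5.9 V, which is impossible.
Assume only D_B conducts: V_N = 6.6 − 0.7 = 5.9 V, so I_R = 5.9/1.2 = 4.92 mA.
Check D_A: its anode-to-cathode voltage is 3.6 − 5.9 = -2.3 V < 0.7 V, so it is off. The assumption is consistent.

Only D_B conducts; I_R ≈ 4.9 mA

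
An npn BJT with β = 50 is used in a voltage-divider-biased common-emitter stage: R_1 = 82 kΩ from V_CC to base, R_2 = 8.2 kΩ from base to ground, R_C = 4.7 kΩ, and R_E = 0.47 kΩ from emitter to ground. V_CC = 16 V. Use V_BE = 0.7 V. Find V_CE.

V_CE ≈ 9.8 V

Thevenize the base divider: V_Th = V_CC·R_2/(R_1+R_2) = 16×8.2/90.2 = 1.45 V, R_Th = R_1‖R_2 = 7.45 kΩ.
Base-emitter loop: V_Th = I_B·R_Th + V_BE + (β+1)I_B·R_E, so I_B = (1.45 − 0.7) / (7.45 + 51×0.47) = 0.024 mA.
I_C = β·I_B = 50×0.024 = 1.2 mA, and I_E = (β+1)I_B = 1.22 mA.
V_CE = V_CC − I_C·R_C − I_E·R_E = 16 − 1.2×4.7 − 1.22×0.47 = 9.78 V.
V_CE = 9.78 V > 0.2 V confirms active-region operation.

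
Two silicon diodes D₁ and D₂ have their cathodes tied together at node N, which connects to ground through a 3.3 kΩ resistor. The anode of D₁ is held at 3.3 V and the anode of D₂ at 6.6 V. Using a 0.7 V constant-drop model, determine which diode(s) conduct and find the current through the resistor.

Only D₂ conducts; I_R ≈ 1.8 mA

Assume both conduct. Then node N would need to be at both 3.3−0.7 = 2.6 V and 6.6−0.7 = 5.9 V, which is impossible.
Assume only D₂ conducts: V_N = 6.6 − 0.7 = 5.9 V, so I_R = 5.9/3.3 = 1.79 mA.
Check D₁: its anode-to-cathode voltage is 3.3 − 5.9 = -2.6 V < 0.7 V, so it is off. The assumption is consistent.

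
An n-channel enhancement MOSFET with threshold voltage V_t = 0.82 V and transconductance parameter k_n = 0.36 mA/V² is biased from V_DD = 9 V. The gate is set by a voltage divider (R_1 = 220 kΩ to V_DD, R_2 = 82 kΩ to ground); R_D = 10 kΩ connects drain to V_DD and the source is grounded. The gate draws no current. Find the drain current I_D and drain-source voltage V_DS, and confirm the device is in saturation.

V_G = V_DD·R_2/(R_1+R_2) = 9×82/302 = 2.44 V. With the source grounded, V_GS = V_G = 2.44 V.
Assume saturation: I_D = (k_n/2)(V_GS − V_t)² = (0.36/2)×(2.44 − 0.82)² = 0.18×1.62² = 0.475 mA.
V_DS = V_DD − I_D·R_D = 9 − 0.475×10 = 4.25 V.
Saturation requires V_DS ≥ V_GS − V_t = 1.62 V; 4.25 ≥ 1.62 ✓.

I_D ≈ 0.47 mA, V_DS ≈ 4.3 V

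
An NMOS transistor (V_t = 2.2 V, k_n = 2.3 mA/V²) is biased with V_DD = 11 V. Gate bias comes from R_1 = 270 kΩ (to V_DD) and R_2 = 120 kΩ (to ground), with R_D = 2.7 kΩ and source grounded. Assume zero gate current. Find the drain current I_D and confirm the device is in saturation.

V_G = V_DD·R_2/(R_1+R_2) = 11×120/390 = 3.38 V. With the source grounded, V_GS = V_G = 3.38 V.
Assume saturation: I_D = (k_n/2)(V_GS − V_t)² = (2.3/2)×(3.38 − 2.2)² = 1.15×1.18² = 1.61 mA.
V_DS = V_DD − I_D·R_D = 11 − 1.61×2.7 = 6.64 V.
Saturation requires V_DS ≥ V_GS − V_t = 1.18 V; 6.64 ≥ 1.18 ✓.

I_D ≈ 1.6 mA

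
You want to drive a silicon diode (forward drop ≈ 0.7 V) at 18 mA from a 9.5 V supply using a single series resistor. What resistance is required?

The resistor drops V_S − V_D = 9.5 − 0.7 = 8.8 V at 18 mA.
R = 8.8 V / 18 mA = 0.489 kΩ.

R ≈ 0.49 kΩ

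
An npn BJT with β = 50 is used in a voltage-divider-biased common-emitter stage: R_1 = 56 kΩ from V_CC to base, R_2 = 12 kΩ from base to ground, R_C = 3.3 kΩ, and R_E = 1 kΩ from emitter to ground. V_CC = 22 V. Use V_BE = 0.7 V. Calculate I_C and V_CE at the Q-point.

I_C ≈ 2.6 mA, V_CE ≈ 11 V

Thevenize the base divider: V_Th = V_CC·R_2/(R_1+R_2) = 22×12/68 = 3.88 V, R_Th = R_1‖R_2 = 9.88 kΩ.
Base-emitter loop: V_Th = I_B·R_Th + V_BE + (β+1)I_B·R_E, so I_B = (3.88 − 0.7) / (9.88 + 51×1) = 0.0523 mA.
I_C = β·I_B = 50×0.0523 = 2.61 mA, and I_E = (β+1)I_B = 2.67 mA.
V_CE = V_CC − I_C·R_C − I_E·R_E = 22 − 2.61×3.3 − 2.67×1 = 10.7 V.
V_CE = 10.7 V > 0.2 V confirms active-region operation.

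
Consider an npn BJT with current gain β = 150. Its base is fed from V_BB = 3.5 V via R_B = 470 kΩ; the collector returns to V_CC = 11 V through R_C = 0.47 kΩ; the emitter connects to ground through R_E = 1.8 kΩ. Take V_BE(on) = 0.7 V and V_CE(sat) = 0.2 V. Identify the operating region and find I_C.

active; I_C ≈ 0.57 mA

Assume active. Base-emitter loop: I_B = (V_BB − V_BE)/(R_B + (β+1)R_E) = (3.5 − 0.7)/(470 + 151×1.8) = 0.00377 mA.
I_C = β·I_B = 150×0.00377 = 0.566 mA.
V_CE = V_CC − I_C·R_C − I_E·R_E = 11 − 0.566×0.47 − 0.57×1.8 = 9.71 V > V_CE(sat), so the active-region assumption holds.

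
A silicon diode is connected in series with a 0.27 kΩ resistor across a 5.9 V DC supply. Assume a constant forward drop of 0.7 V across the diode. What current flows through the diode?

I ≈ 19 mA

KVL around the loop: 5.9 = V_D + I·R = 0.7 + I × 0.27 kΩ.
So I = (5.9 − 0.7) / 0.27 kΩ = 5.2 / 0.27 = 19.3 mA.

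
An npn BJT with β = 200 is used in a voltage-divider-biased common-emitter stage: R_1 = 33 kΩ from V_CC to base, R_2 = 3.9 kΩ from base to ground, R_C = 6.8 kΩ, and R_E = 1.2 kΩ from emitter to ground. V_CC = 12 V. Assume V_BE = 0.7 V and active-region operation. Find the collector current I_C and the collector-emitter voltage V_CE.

Thevenize the base divider: V_Th = V_CC·R_2/(R_1+R_2) = 12×3.9/36.9 = 1.27 V, R_Th = R_1‖R_2 = 3.49 kΩ.
Base-emitter loop: V_Th = I_B·R_Th + V_BE + (β+1)I_B·R_E, so I_B = (1.27 − 0.7) / (3.49 + 201×1.2) = 0.00232 mA.
I_C = β·I_B = 200×0.00232 = 0.465 mA, and I_E = (β+1)I_B = 0.467 mA.
V_CE = V_CC − I_C·R_C − I_E·R_E = 12 − 0.465×6.8 − 0.467×1.2 = 8.28 V.
V_CE = 8.28 V > 0.2 V confirms active-region operation.

I_C ≈ 0.46 mA, V_CE ≈ 8.3 V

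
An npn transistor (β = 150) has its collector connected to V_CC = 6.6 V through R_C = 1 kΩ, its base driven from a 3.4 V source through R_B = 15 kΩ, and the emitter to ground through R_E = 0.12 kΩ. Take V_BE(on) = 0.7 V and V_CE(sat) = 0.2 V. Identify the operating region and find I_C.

saturation; I_C ≈ 5.7 mA

Assume active: I_B = (3.4 − 0.7)/(15 + 151×0.12) = 0.0815 mA, I_C = β·I_B = 12.2 mA.
Then V_CE = 6.6 − 12.2×1 − 12.3×0.12 = -7.11 V < 0.2 V — the active assumption fails.
Re-solve with V_CE = 0.2 V. KCL at the emitter: V_E/R_E = (V_BB−0.7−V_E)/R_B + (V_CC−0.2−V_E)/R_C, giving V_E = 0.7 V.
I_C = (V_CC − 0.2 − V_E)/R_C = (6.4 − 0.7)/1 = 5.7 mA.
Check: I_B = (2.7 − 0.7)/15 = 0.133 mA, and β·I_B = 20 mA > I_C, confirming saturation.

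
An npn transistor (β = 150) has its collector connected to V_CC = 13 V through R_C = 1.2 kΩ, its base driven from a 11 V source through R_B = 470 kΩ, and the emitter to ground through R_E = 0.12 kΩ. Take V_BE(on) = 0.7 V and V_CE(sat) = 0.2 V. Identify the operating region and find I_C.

Assume active. Base-emitter loop: I_B = (V_BB − V_BE)/(R_B + (β+1)R_E) = (11 − 0.7)/(470 + 151×0.12) = 0.0211 mA.
I_C = β·I_B = 150×0.0211 = 3.17 mA.
V_CE = V_CC − I_C·R_C − I_E·R_E = 13 − 3.17×1.2 − 3.19×0.12 = 8.82 V > V_CE(sat), so the active-region assumption holds.

active; I_C ≈ 3.2 mA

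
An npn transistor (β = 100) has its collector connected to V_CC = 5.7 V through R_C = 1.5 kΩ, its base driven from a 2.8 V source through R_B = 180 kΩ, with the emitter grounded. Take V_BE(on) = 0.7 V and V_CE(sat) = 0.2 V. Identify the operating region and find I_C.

Assume active. Base-emitter loop: I_B = (V_BB − V_BE)/R_B = (2.8 − 0.7)/180 = 0.0117 mA.
I_C = β·I_B = 100×0.0117 = 1.17 mA.
V_CE = V_CC − I_C·R_C = 5.7 − 1.17×1.5 = 3.95 V > V_CE(sat), so the active-region assumption holds.

active; I_C ≈ 1.2 mA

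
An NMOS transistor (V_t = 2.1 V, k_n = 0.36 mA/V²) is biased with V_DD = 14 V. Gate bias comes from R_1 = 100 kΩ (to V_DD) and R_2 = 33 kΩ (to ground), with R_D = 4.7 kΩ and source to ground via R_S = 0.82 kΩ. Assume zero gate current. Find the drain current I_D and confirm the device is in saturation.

V_G = V_DD·R_2/(R_1+R_2) = 14×33/133 = 3.47 V.
Assume saturation: I_D = (k_n/2)(V_GS − V_t)² with V_GS = V_G − I_D·R_S = 3.47 − 0.82·I_D.
Substituting gives 0.121·I_D² − 1.41·I_D + 0.34 = 0, with roots I_D = 0.247 or 11.4 mA.
The root I_D = 11.4 mA gives V_GS = -5.85 V ≤ V_t, so take I_D = 0.247 mA.
Then V_GS = 3.27 V and V_DS = V_DD − I_D(R_D+R_S) = 14 − 0.247×5.52 = 12.6 V.
Saturation requires V_DS ≥ V_GS − V_t = 1.17 V; 12.6 ≥ 1.17 ✓.

I_D ≈ 0.25 mA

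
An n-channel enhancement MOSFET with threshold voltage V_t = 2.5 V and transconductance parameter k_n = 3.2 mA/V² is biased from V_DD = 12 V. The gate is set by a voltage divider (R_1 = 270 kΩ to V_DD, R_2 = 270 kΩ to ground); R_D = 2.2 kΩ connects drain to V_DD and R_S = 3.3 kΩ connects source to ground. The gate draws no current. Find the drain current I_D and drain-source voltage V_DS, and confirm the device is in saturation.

V_G = V_DD·R_2/(R_1+R_2) = 12×270/540 = 6 V.
Assume saturation: I_D = (k_n/2)(V_GS − V_t)² with V_GS = V_G − I_D·R_S = 6 − 3.3·I_D.
Substituting gives 17.4·I_D² − 38·I_D + 19.6 = 0, with roots I_D = 0.841 or 1.34 mA.
The root I_D = 1.34 mA gives V_GS = 1.59 V ≤ V_t, so take I_D = 0.841 mA.
Then V_GS = 3.22 V and V_DS = V_DD − I_D(R_D+R_S) = 12 − 0.841×5.5 = 7.37 V.
Saturation requires V_DS ≥ V_GS − V_t = 0.725 V; 7.37 ≥ 0.725 ✓.

I_D ≈ 0.84 mA, V_DS ≈ 7.4 V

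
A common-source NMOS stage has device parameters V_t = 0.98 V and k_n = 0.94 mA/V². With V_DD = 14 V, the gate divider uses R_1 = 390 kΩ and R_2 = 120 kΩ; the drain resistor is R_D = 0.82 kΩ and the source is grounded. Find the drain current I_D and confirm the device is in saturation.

I_D ≈ 2.5 mA

V_G = V_DD·R_2/(R_1+R_2) = 14×120/510 = 3.29 V. With the source grounded, V_GS = V_G = 3.29 V.
Assume saturation: I_D = (k_n/2)(V_GS − V_t)² = (0.94/2)×(3.29 − 0.98)² = 0.47×2.31² = 2.52 mA.
V_DS = V_DD − I_D·R_D = 14 − 2.52×0.82 = 11.9 V.
Saturation requires V_DS ≥ V_GS − V_t = 2.31 V; 11.9 ≥ 2.31 ✓.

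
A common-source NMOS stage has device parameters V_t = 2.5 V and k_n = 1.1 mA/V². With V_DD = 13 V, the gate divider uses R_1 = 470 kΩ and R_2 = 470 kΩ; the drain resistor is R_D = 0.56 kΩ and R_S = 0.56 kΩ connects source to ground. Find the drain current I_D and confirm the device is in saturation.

V_G = V_DD·R_2/(R_1+R_2) = 13×470/940 = 6.5 V.
Assume saturation: I_D = (k_n/2)(V_GS − V_t)² with V_GS = V_G − I_D·R_S = 6.5 − 0.56·I_D.
Substituting gives 0.172·I_D² − 3.46·I_D + 8.8 = 0, with roots I_D = 2.98 or 17.1 mA.
The root I_D = 17.1 mA gives V_GS = -3.08 V ≤ V_t, so take I_D = 2.98 mA.
Then V_GS = 4.83 V and V_DS = V_DD − I_D(R_D+R_S) = 13 − 2.98×1.12 = 9.66 V.
Saturation requires V_DS ≥ V_GS − V_t = 2.33 V; 9.66 ≥ 2.33 ✓.

I_D ≈ 3 mA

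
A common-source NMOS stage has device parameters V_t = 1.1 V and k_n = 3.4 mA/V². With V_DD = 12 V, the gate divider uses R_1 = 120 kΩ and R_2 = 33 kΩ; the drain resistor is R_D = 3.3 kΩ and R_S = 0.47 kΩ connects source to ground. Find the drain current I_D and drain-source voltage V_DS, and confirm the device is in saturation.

V_G = V_DD·R_2/(R_1+R_2) = 12×33/153 = 2.59 V.
Assume saturation: I_D = (k_n/2)(V_GS − V_t)² with V_GS = V_G − I_D·R_S = 2.59 − 0.47·I_D.
Substituting gives 0.376·I_D² − 3.38·I_D + 3.77 = 0, with roots I_D = 1.3 or 7.69 mA.
The root I_D = 7.69 mA gives V_GS = -1.03 V ≤ V_t, so take I_D = 1.3 mA.
Then V_GS = 1.98 V and V_DS = V_DD − I_D(R_D+R_S) = 12 − 1.3×3.77 = 7.09 V.
Saturation requires V_DS ≥ V_GS − V_t = 0.876 V; 7.09 ≥ 0.876 ✓.

I_D ≈ 1.3 mA, V_DS ≈ 7.1 V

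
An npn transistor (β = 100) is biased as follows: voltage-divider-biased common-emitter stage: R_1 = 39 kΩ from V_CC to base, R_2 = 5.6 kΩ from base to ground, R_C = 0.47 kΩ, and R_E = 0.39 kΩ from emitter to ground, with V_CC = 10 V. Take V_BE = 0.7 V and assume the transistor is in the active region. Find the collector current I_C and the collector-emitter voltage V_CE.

Thevenize the base divider: V_Th = V_CC·R_2/(R_1+R_2) = 10×5.6/44.6 = 1.26 V, R_Th = R_1‖R_2 = 4.9 kΩ.
Base-emitter loop: V_Th = I_B·R_Th + V_BE + (β+1)I_B·R_E, so I_B = (1.26 − 0.7) / (4.9 + 101×0.39) = 0.0125 mA.
I_C = β·I_B = 100×0.0125 = 1.25 mA, and I_E = (β+1)I_B = 1.27 mA.
V_CE = V_CC − I_C·R_C − I_E·R_E = 10 − 1.25×0.47 − 1.27×0.39 = 8.92 V.
V_CE = 8.92 V > 0.2 V confirms active-region operation.

I_C ≈ 1.3 mA, V_CE ≈ 8.9 V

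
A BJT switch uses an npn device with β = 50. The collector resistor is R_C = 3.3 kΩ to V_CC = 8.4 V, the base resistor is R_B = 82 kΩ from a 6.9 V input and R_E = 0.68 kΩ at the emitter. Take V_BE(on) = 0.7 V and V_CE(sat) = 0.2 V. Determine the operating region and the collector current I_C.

saturation; I_C ≈ 2.1 mA

Assume active: I_B = (6.9 − 0.7)/(82 + 51×0.68) = 0.0531 mA, I_C = β·I_B = 2.66 mA.
Then V_CE = 8.4 − 2.66×3.3 − 2.71×0.68 = -2.21 V < 0.2 V — the active assumption fails.
Re-solve with V_CE = 0.2 V. KCL at the emitter: V_E/R_E = (V_BB−0.7−V_E)/R_B + (V_CC−0.2−V_E)/R_C, giving V_E = 1.43 V.
I_C = (V_CC − 0.2 − V_E)/R_C = (8.2 − 1.43)/3.3 = 2.05 mA.
Check: I_B = (6.2 − 1.43)/82 = 0.0581 mA, and β·I_B = 2.91 mA > I_C, confirming saturation.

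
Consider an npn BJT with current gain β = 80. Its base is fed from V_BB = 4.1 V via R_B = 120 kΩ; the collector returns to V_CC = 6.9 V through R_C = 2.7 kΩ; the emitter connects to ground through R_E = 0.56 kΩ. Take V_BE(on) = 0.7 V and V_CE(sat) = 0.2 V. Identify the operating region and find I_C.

Assume active. Base-emitter loop: I_B = (V_BB − V_BE)/(R_B + (β+1)R_E) = (4.1 − 0.7)/(120 + 81×0.56) = 0.0206 mA.
I_C = β·I_B = 80×0.0206 = 1.64 mA.
V_CE = V_CC − I_C·R_C − I_E·R_E = 6.9 − 1.64×2.7 − 1.67×0.56 = 1.53 V > V_CE(sat), so the active-region assumption holds.

active; I_C ≈ 1.6 mA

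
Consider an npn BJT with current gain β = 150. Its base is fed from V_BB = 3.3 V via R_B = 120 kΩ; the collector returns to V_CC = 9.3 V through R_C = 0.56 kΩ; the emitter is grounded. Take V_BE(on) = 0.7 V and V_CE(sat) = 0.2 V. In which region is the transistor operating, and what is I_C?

active; I_C ≈ 3.2 mA

Assume active. Base-emitter loop: I_B = (V_BB − V_BE)/R_B = (3.3 − 0.7)/120 = 0.0217 mA.
I_C = β·I_B = 150×0.0217 = 3.25 mA.
V_CE = V_CC − I_C·R_C = 9.3 − 3.25×0.56 = 7.48 V > V_CE(sat), so the active-region assumption holds.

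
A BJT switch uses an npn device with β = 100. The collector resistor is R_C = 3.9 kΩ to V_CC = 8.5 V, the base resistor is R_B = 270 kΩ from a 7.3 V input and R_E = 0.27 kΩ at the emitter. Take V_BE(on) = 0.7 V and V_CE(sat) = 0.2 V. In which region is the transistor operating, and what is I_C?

saturation; I_C ≈ 2 mA

Assume active: I_B = (7.3 − 0.7)/(270 + 101×0.27) = 0.0222 mA, I_C = β·I_B = 2.22 mA.
Then V_CE = 8.5 − 2.22×3.9 − 2.24×0.27 = -0.764 V < 0.2 V — the active assumption fails.
Re-solve with V_CE = 0.2 V. KCL at the emitter: V_E/R_E = (V_BB−0.7−V_E)/R_B + (V_CC−0.2−V_E)/R_C, giving V_E = 0.543 V.
I_C = (V_CC − 0.2 − V_E)/R_C = (8.3 − 0.543)/3.9 = 1.99 mA.
Check: I_B = (6.6 − 0.543)/270 = 0.0224 mA, and β·I_B = 2.24 mA > I_C, confirming saturation.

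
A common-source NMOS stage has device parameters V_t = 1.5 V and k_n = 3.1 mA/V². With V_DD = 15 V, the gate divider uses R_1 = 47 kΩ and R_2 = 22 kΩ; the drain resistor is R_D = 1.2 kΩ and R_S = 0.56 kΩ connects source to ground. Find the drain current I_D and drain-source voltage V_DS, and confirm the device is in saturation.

I_D ≈ 3.3 mA, V_DS ≈ 9.2 V

V_G = V_DD·R_2/(R_1+R_2) = 15×22/69 = 4.78 V.
Assume saturation: I_D = (k_n/2)(V_GS − V_t)² with V_GS = V_G − I_D·R_S = 4.78 − 0.56·I_D.
Substituting gives 0.486·I_D² − 6.7·I_D + 16.7 = 0, with roots I_D = 3.27 or 10.5 mA.
The root I_D = 10.5 mA gives V_GS = -1.1 V ≤ V_t, so take I_D = 3.27 mA.
Then V_GS = 2.95 V and V_DS = V_DD − I_D(R_D+R_S) = 15 − 3.27×1.76 = 9.25 V.
Saturation requires V_DS ≥ V_GS − V_t = 1.45 V; 9.25 ≥ 1.45 ✓.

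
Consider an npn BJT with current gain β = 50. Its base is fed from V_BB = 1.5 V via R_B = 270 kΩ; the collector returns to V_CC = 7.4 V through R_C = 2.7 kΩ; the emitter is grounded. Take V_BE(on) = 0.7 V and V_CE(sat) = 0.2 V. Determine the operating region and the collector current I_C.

Assume active. Base-emitter loop: I_B = (V_BB − V_BE)/R_B = (1.5 − 0.7)/270 = 0.00296 mA.
I_C = β·I_B = 50×0.00296 = 0.148 mA.
V_CE = V_CC − I_C·R_C = 7.4 − 0.148×2.7 = 7 V > V_CE(sat), so the active-region assumption holds.

active; I_C ≈ 0.15 mA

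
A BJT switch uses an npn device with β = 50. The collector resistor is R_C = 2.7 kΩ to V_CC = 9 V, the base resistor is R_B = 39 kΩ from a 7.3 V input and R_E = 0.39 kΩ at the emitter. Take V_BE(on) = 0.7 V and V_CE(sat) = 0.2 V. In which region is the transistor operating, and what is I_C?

saturation; I_C ≈ 2.8 mA

Assume active: I_B = (7.3 − 0.7)/(39 + 51×0.39) = 0.112 mA, I_C = β·I_B = 5.6 mA.
Then V_CE = 9 − 5.6×2.7 − 5.72×0.39 = -8.36 V < 0.2 V — the active assumption fails.
Re-solve with V_CE = 0.2 V. KCL at the emitter: V_E/R_E = (V_BB−0.7−V_E)/R_B + (V_CC−0.2−V_E)/R_C, giving V_E = 1.16 V.
I_C = (V_CC − 0.2 − V_E)/R_C = (8.8 − 1.16)/2.7 = 2.83 mA.
Check: I_B = (6.6 − 1.16)/39 = 0.14 mA, and β·I_B = 6.98 mA > I_C, confirming saturation.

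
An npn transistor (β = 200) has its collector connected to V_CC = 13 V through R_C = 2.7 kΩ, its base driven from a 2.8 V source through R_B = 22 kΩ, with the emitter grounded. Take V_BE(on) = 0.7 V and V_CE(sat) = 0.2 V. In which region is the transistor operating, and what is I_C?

Assume active: I_B = (2.8 − 0.7)/22 = 0.0955 mA, giving I_C = β·I_B = 19.1 mA.
But then V_CE = 13 − 19.1×2.7 = -38.5 V < V_CE(sat) = 0.2 V — impossible in the active region.
So the transistor is saturated. With V_CE = 0.2 V, I_C = (V_CC − 0.2)/R_C = 12.8/2.7 = 4.74 mA.
Check: β·I_B = 19.1 mA > I_C = 4.74 mA, confirming saturation.

saturation; I_C ≈ 4.7 mA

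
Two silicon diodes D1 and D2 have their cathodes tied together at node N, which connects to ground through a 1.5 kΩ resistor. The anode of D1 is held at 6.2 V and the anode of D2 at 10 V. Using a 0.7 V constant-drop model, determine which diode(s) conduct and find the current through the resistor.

Only D2 conducts; I_R ≈ 6.2 mA

Assume both conduct. Then node N would need to be at both 6.2−0.7 = 5.5 V and 10−0.7 = 9.3 V, which is impossible.
Assume only D2 conducts: V_N = 10 − 0.7 = 9.3 V, so I_R = 9.3/1.5 = 6.2 mA.
Check D1: its anode-to-cathode voltage is 6.2 − 9.3 = -3.1 V < 0.7 V, so it is off. The assumption is consistent.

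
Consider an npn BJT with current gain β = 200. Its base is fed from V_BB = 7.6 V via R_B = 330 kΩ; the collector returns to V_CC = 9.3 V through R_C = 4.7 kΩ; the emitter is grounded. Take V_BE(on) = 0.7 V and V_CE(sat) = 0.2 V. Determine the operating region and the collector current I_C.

Assume active: I_B = (7.6 − 0.7)/330 = 0.0209 mA, giving I_C = β·I_B = 4.18 mA.
But then V_CE = 9.3 − 4.18×4.7 = -10.4 V < V_CE(sat) = 0.2 V — impossible in the active region.
So the transistor is saturated. With V_CE = 0.2 V, I_C = (V_CC − 0.2)/R_C = 9.1/4.7 = 1.94 mA.
Check: β·I_B = 4.18 mA > I_C = 1.94 mA, confirming saturation.

saturation; I_C ≈ 1.9 mA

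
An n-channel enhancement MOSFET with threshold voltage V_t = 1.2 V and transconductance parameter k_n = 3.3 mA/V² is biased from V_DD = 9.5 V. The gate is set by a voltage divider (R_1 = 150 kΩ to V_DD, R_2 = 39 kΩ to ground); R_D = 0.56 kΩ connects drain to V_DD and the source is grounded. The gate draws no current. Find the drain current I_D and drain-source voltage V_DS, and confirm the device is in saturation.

V_G = V_DD·R_2/(R_1+R_2) = 9.5×39/189 = 1.96 V. With the source grounded, V_GS = V_G = 1.96 V.
Assume saturation: I_D = (k_n/2)(V_GS − V_t)² = (3.3/2)×(1.96 − 1.2)² = 1.65×0.76² = 0.954 mA.
V_DS = V_DD − I_D·R_D = 9.5 − 0.954×0.56 = 8.97 V.
Saturation requires V_DS ≥ V_GS − V_t = 0.76 V; 8.97 ≥ 0.76 ✓.

I_D ≈ 0.95 mA, V_DS ≈ 9 V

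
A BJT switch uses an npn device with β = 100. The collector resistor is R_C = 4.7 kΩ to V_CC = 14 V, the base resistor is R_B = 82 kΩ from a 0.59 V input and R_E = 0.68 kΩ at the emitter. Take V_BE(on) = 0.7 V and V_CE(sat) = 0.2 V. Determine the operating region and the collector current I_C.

cutoff; I_C ≈ 0

V_BB = 0.59 V ≤ V_BE(on) = 0.7 V, so the base-emitter junction is not forward biased.
The transistor is in cutoff: I_B = I_C = 0.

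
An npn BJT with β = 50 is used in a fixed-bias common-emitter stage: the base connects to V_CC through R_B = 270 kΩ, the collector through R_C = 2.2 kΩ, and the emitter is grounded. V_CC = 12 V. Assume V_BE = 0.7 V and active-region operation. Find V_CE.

V_CE ≈ 7.4 V

Base loop: V_CC = I_B·R_B + V_BE, so I_B = (12 − 0.7)/270 kΩ = 0.0419 mA.
In the active region I_C = β·I_B = 50 × 0.0419 = 2.09 mA.
Collector loop: V_CE = V_CC − I_C·R_C = 12 − 2.09×2.2 = 7.4 V.
Since V_CE = 7.4 V > V_CE(sat) ≈ 0.2 V, the transistor is in the active region as assumed.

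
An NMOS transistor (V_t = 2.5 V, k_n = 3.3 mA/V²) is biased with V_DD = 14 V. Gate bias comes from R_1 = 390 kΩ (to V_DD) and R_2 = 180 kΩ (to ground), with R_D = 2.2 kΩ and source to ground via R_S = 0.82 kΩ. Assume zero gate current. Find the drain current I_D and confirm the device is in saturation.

I_D ≈ 1.3 mA

V_G = V_DD·R_2/(R_1+R_2) = 14×180/570 = 4.42 V.
Assume saturation: I_D = (k_n/2)(V_GS − V_t)² with V_GS = V_G − I_D·R_S = 4.42 − 0.82·I_D.
Substituting gives 1.11·I_D² − 6.2·I_D + 6.09 = 0, with roots I_D = 1.27 or 4.31 mA.
The root I_D = 4.31 mA gives V_GS = 0.883 V ≤ V_t, so take I_D = 1.27 mA.
Then V_GS = 3.38 V and V_DS = V_DD − I_D(R_D+R_S) = 14 − 1.27×3.02 = 10.2 V.
Saturation requires V_DS ≥ V_GS − V_t = 0.878 V; 10.2 ≥ 0.878 ✓.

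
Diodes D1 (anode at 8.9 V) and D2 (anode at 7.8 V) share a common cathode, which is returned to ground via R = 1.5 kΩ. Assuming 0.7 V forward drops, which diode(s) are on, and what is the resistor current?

Only D1 conducts; I_R ≈ 5.5 mA

Assume both conduct. Then node N would need to be at both 8.9−0.7 = 8.2 V and 7.8−0.7 = 7.1 V, which is impossible.
Assume only D1 conducts: V_N = 8.9 − 0.7 = 8.2 V, so I_R = 8.2/1.5 = 5.47 mA.
Check D2: its anode-to-cathode voltage is 7.8 − 8.2 = -0.4 V < 0.7 V, so it is off. The assumption is consistent.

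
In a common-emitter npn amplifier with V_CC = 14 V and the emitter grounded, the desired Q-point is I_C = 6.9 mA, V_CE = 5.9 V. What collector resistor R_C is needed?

R_C ≈ 1.2 kΩ

Collector loop: V_CC = I_C·R_C + V_CE.
R_C = (V_CC − V_CE)/I_C = (14 − 5.9)/6.9 = 1.17 kΩ.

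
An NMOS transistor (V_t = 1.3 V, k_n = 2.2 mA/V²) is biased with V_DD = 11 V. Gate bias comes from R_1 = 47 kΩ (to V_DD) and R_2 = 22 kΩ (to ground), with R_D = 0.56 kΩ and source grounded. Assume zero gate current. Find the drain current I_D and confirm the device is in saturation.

V_G = V_DD·R_2/(R_1+R_2) = 11×22/69 = 3.51 V. With the source grounded, V_GS = V_G = 3.51 V.
Assume saturation: I_D = (k_n/2)(V_GS − V_t)² = (2.2/2)×(3.51 − 1.3)² = 1.1×2.21² = 5.36 mA.
V_DS = V_DD − I_D·R_D = 11 − 5.36×0.56 = 8 V.
Saturation requires V_DS ≥ V_GS − V_t = 2.21 V; 8 ≥ 2.21 ✓.

I_D ≈ 5.4 mA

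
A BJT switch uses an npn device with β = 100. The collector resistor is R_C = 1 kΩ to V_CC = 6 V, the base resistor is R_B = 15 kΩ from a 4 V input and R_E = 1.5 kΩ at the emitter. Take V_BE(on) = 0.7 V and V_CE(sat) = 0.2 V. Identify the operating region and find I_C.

active; I_C ≈ 2 mA

Assume active. Base-emitter loop: I_B = (V_BB − V_BE)/(R_B + (β+1)R_E) = (4 − 0.7)/(15 + 101×1.5) = 0.0198 mA.
I_C = β·I_B = 100×0.0198 = 1.98 mA.
V_CE = V_CC − I_C·R_C − I_E·R_E = 6 − 1.98×1 − 2×1.5 = 1.02 V > V_CE(sat), so the active-region assumption holds.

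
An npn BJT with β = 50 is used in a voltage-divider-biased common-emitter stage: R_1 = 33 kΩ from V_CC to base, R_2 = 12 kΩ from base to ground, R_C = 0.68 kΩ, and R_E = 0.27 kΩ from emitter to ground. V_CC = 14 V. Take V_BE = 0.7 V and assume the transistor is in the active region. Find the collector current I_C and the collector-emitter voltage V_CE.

I_C ≈ 6.7 mA, V_CE ≈ 7.6 V

Thevenize the base divider: V_Th = V_CC·R_2/(R_1+R_2) = 14×12/45 = 3.73 V, R_Th = R_1‖R_2 = 8.8 kΩ.
Base-emitter loop: V_Th = I_B·R_Th + V_BE + (β+1)I_B·R_E, so I_B = (3.73 − 0.7) / (8.8 + 51×0.27) = 0.134 mA.
I_C = β·I_B = 50×0.134 = 6.72 mA, and I_E = (β+1)I_B = 6.85 mA.
V_CE = V_CC − I_C·R_C − I_E·R_E = 14 − 6.72×0.68 − 6.85×0.27 = 7.58 V.
V_CE = 7.58 V > 0.2 V confirms active-region operation.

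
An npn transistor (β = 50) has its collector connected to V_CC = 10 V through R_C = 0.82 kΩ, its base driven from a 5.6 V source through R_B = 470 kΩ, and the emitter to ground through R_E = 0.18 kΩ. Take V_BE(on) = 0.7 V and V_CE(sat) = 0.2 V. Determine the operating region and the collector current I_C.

active; I_C ≈ 0.51 mA

Assume active. Base-emitter loop: I_B = (V_BB − V_BE)/(R_B + (β+1)R_E) = (5.6 − 0.7)/(470 + 51×0.18) = 0.0102 mA.
I_C = β·I_B = 50×0.0102 = 0.511 mA.
V_CE = V_CC − I_C·R_C − I_E·R_E = 10 − 0.511×0.82 − 0.522×0.18 = 9.49 V > V_CE(sat), so the active-region assumption holds.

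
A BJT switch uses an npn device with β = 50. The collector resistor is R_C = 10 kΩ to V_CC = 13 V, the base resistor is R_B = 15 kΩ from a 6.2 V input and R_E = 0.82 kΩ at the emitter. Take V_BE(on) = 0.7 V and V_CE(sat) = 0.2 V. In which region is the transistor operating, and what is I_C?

Assume active: I_B = (6.2 − 0.7)/(15 + 51×0.82) = 0.0968 mA, I_C = β·I_B = 4.84 mA.
Then V_CE = 13 − 4.84×10 − 4.94×0.82 = -39.4 V < 0.2 V — the active assumption fails.
Re-solve with V_CE = 0.2 V. KCL at the emitter: V_E/R_E = (V_BB−0.7−V_E)/R_B + (V_CC−0.2−V_E)/R_C, giving V_E = 1.19 V.
I_C = (V_CC − 0.2 − V_E)/R_C = (12.8 − 1.19)/10 = 1.16 mA.
Check: I_B = (5.5 − 1.19)/15 = 0.287 mA, and β·I_B = 14.4 mA > I_C, confirming saturation.

saturation; I_C ≈ 1.2 mA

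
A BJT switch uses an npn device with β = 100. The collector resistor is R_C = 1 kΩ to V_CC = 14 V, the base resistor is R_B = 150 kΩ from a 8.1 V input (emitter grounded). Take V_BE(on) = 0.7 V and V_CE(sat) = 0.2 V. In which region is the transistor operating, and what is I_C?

active; I_C ≈ 4.9 mA

Assume active. Base-emitter loop: I_B = (V_BB − V_BE)/R_B = (8.1 − 0.7)/150 = 0.0493 mA.
I_C = β·I_B = 100×0.0493 = 4.93 mA.
V_CE = V_CC − I_C·R_C = 14 − 4.93×1 = 9.07 V > V_CE(sat), so the active-region assumption holds.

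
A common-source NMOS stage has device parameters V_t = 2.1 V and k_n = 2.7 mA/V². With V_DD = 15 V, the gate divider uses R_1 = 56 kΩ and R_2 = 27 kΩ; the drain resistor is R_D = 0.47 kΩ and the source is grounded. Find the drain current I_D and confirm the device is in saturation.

I_D ≈ 10 mA

V_G = V_DD·R_2/(R_1+R_2) = 15×27/83 = 4.88 V. With the source grounded, V_GS = V_G = 4.88 V.
Assume saturation: I_D = (k_n/2)(V_GS − V_t)² = (2.7/2)×(4.88 − 2.1)² = 1.35×2.78² = 10.4 mA.
V_DS = V_DD − I_D·R_D = 15 − 10.4×0.47 = 10.1 V.
Saturation requires V_DS ≥ V_GS − V_t = 2.78 V; 10.1 ≥ 2.78 ✓.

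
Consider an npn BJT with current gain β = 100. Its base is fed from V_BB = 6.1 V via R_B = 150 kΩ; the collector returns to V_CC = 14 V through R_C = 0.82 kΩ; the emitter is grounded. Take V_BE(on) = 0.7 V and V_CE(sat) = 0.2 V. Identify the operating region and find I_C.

Assume active. Base-emitter loop: I_B = (V_BB − V_BE)/R_B = (6.1 − 0.7)/150 = 0.036 mA.
I_C = β·I_B = 100×0.036 = 3.6 mA.
V_CE = V_CC − I_C·R_C = 14 − 3.6×0.82 = 11 V > V_CE(sat), so the active-region assumption holds.

active; I_C ≈ 3.6 mA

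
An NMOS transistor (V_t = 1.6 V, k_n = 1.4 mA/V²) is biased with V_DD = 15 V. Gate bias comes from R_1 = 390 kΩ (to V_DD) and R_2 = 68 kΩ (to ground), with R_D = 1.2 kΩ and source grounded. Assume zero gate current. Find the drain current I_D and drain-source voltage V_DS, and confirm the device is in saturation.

I_D ≈ 0.28 mA, V_DS ≈ 15 V

V_G = V_DD·R_2/(R_1+R_2) = 15×68/458 = 2.23 V. With the source grounded, V_GS = V_G = 2.23 V.
Assume saturation: I_D = (k_n/2)(V_GS − V_t)² = (1.4/2)×(2.23 − 1.6)² = 0.7×0.627² = 0.275 mA.
V_DS = V_DD − I_D·R_D = 15 − 0.275×1.2 = 14.7 V.
Saturation requires V_DS ≥ V_GS − V_t = 0.627 V; 14.7 ≥ 0.627 ✓.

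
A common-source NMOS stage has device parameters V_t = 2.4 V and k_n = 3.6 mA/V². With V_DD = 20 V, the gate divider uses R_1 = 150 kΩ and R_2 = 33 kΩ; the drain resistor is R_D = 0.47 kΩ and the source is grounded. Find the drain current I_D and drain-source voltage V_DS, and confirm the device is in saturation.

I_D ≈ 2.6 mA, V_DS ≈ 19 V

V_G = V_DD·R_2/(R_1+R_2) = 20×33/183 = 3.61 V. With the source grounded, V_GS = V_G = 3.61 V.
Assume saturation: I_D = (k_n/2)(V_GS − V_t)² = (3.6/2)×(3.61 − 2.4)² = 1.8×1.21² = 2.62 mA.
V_DS = V_DD − I_D·R_D = 20 − 2.62×0.47 = 18.8 V.
Saturation requires V_DS ≥ V_GS − V_t = 1.21 V; 18.8 ≥ 1.21 ✓.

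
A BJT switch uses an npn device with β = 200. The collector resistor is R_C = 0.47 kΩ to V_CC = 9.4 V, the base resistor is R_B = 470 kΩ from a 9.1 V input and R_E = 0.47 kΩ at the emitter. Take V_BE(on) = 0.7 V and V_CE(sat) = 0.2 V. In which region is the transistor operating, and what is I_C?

Assume active. Base-emitter loop: I_B = (V_BB − V_BE)/(R_B + (β+1)R_E) = (9.1 − 0.7)/(470 + 201×0.47) = 0.0149 mA.
I_C = β·I_B = 200×0.0149 = 2.98 mA.
V_CE = V_CC − I_C·R_C − I_E·R_E = 9.4 − 2.98×0.47 − 2.99×0.47 = 6.6 V > V_CE(sat), so the active-region assumption holds.

active; I_C ≈ 3 mA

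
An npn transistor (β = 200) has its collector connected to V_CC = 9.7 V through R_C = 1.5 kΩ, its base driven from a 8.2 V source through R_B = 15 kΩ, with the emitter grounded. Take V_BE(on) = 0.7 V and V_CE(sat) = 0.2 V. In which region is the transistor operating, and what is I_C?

saturation; I_C ≈ 6.3 mA

Assume active: I_B = (8.2 − 0.7)/15 = 0.5 mA, giving I_C = β·I_B = 100 mA.
But then V_CE = 9.7 − 100×1.5 = -140 V < V_CE(sat) = 0.2 V — impossible in the active region.
So the transistor is saturated. With V_CE = 0.2 V, I_C = (V_CC − 0.2)/R_C = 9.5/1.5 = 6.33 mA.
Check: β·I_B = 100 mA > I_C = 6.33 mA, confirming saturation.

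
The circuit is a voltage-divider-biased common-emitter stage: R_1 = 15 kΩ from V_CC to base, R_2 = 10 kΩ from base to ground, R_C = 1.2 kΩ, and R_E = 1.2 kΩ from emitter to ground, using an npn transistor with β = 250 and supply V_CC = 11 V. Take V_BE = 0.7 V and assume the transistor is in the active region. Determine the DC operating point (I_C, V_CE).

Thevenize the base divider: V_Th = V_CC·R_2/(R_1+R_2) = 11×10/25 = 4.4 V, R_Th = R_1‖R_2 = 6 kΩ.
Base-emitter loop: V_Th = I_B·R_Th + V_BE + (β+1)I_B·R_E, so I_B = (4.4 − 0.7) / (6 + 251×1.2) = 0.012 mA.
I_C = β·I_B = 250×0.012 = 3.01 mA, and I_E = (β+1)I_B = 3.02 mA.
V_CE = V_CC − I_C·R_C − I_E·R_E = 11 − 3.01×1.2 − 3.02×1.2 = 3.76 V.
V_CE = 3.76 V > 0.2 V confirms active-region operation.

I_C ≈ 3 mA, V_CE ≈ 3.8 V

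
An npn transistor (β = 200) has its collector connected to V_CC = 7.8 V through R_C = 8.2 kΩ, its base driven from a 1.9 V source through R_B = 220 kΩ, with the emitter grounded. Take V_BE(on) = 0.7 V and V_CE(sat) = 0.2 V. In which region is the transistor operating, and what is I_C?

saturation; I_C ≈ 0.93 mA

Assume active: I_B = (1.9 − 0.7)/220 = 0.00545 mA, giving I_C = β·I_B = 1.09 mA.
But then V_CE = 7.8 − 1.09×8.2 = -1.15 V < V_CE(sat) = 0.2 V — impossible in the active region.
So the transistor is saturated. With V_CE = 0.2 V, I_C = (V_CC − 0.2)/R_C = 7.6/8.2 = 0.927 mA.
Check: β·I_B = 1.09 mA > I_C = 0.927 mA, confirming saturation.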